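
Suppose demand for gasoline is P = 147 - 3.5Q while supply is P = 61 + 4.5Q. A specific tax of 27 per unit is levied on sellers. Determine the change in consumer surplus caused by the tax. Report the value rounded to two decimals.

Pre-tax equilibrium: 147 - 3.5Q = 61 + 4.5Q gives Q* = 10.75, P* = 109.375.
With the tax, sellers need 27 more per unit: 147 - 3.5Q = 61 + 4.5Q + 27, so Q_t = 7.375. Buyers pay P_b = 121.1875; sellers receive P_s = P_b - 27 = 94.1875.
Consumers lose the trapezoid between P* and P_b out to Q_t plus the triangle from Q_t to Q*: change in CS = 95.1836 - 202.2344 = -107.0508.

-107.05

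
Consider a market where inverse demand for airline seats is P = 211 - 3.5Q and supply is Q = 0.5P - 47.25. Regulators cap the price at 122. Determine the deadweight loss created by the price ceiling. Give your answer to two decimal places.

Rewriting supply in inverse form: P = 94.5 + 2Q.
Without the control, 211 - 3.5Q = 94.5 + 2Q so Q* = 21.1818 and P* = 136.8636.
At the ceiling price 122, quantity supplied is (122 - 94.5)/2 = 13.75; supply is the short side, so Q = 13.75 trades at P = 122.
The lost-trades triangle has base Q* - 13.75 = 7.4318 and height equal to the gap between the curves at Q = 13.75, which is 162.875 - 122 = 40.875. DWL = (1/2)(7.4318)(40.875) = 151.8878.

151.89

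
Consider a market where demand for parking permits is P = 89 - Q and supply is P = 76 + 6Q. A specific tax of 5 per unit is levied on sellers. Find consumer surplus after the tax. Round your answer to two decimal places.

0.65

Pre-tax equilibrium: 89 - Q = 76 + 6Q gives Q* = 1.8571, P* = 87.1429.
A tax on sellers shifts supply up by 5: 89 - Q = 76 + 6Q + 5, so Q_t = 1.1429. Buyers pay P_b = 87.8571; sellers receive P_s = P_b - 5 = 82.8571.
Consumer surplus is the triangle under demand above P_b: (1/2)(1.1429)(89 - 87.8571) = 0.6531.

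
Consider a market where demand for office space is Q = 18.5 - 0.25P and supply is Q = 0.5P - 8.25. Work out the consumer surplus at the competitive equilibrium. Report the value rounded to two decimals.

183.68

Rewriting demand in inverse form: P = 74 - 4Q.
Rewriting supply in inverse form: P = 16.5 + 2Q.
Setting demand equal to supply, 57.5 = 6Q, so Q* = 9.5833 and P* = 35.6667.
CS is the area between the demand curve and P* from 0 to Q*: (1/2)(9.5833)(38.3333) = 183.6806.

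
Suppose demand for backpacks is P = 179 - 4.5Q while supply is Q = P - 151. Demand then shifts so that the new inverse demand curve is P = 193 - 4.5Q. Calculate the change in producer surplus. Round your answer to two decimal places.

16.20

Rewriting supply in inverse form: P = 151 + Q.
Initial equilibrium: Q_0 = 5.0909, P_0 = 156.0909; CS_0 = (1/2)(5.0909)(22.9091) = 58.314, PS_0 = (1/2)(5.0909)(5.0909) = 12.9587.
New equilibrium: 193 - 4.5Q = 151 + Q gives Q_1 = 7.6364, P_1 = 158.6364; CS_1 = 131.2066, PS_1 = 29.157.
Change in producer surplus = 29.157 - 12.9587 = 16.1983.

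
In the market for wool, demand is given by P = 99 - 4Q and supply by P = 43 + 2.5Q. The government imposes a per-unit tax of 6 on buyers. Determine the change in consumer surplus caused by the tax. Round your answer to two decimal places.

-30.11

Without the tax, 99 - 4Q = 43 + 2.5Q so Q* = 8.6154 and P* = 64.5385.
With the tax, buyers' net willingness to pay falls by 6: (99 - 6) - 4Q = 43 + 2.5Q, so Q_t = 7.6923. Buyers pay P_b = 68.2308; sellers receive P_s = P_b - 6 = 62.2308.
Consumers lose the trapezoid between P* and P_b out to Q_t plus the triangle from Q_t to Q*: change in CS = 118.3432 - 148.4497 = -30.1065.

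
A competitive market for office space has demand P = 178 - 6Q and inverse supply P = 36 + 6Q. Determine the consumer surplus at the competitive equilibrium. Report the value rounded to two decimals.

420.08

Equilibrium: 178 - 6Q = 36 + 6Q, so Q* = 11.8333 and P* = 107.
The demand choke price is 178, so CS = (1/2)(Q*)(178 - P*) = (1/2)(11.8333)(71) = 420.0833.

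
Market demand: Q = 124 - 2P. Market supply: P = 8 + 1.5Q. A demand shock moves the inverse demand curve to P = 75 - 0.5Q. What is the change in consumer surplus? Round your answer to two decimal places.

Rewriting demand in inverse form: P = 62 - 0.5Q.
Initial equilibrium: Q_0 = 27, P_0 = 48.5; CS_0 = (1/2)(27)(13.5) = 182.25, PS_0 = (1/2)(27)(40.5) = 546.75.
New equilibrium: 75 - 0.5Q = 8 + 1.5Q gives Q_1 = 33.5, P_1 = 58.25; CS_1 = 280.5625, PS_1 = 841.6875.
Change in consumer surplus = 280.5625 - 182.25 = 98.3125.

98.31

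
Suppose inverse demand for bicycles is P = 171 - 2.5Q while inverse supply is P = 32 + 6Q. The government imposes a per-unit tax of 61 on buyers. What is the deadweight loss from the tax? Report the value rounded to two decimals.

218.88

Pre-tax equilibrium: 171 - 2.5Q = 32 + 6Q gives Q* = 16.3529, P* = 130.1176.
With the tax, buyers' net willingness to pay falls by 61: (171 - 61) - 2.5Q = 32 + 6Q, so Q_t = 9.1765. Buyers pay P_b = 148.0588; sellers receive P_s = P_b - 61 = 87.0588.
The welfare triangle lost has base Q* - Q_t = 7.1765 and height t = 61, so DWL = (1/2)(7.1765)(61) = 218.8824.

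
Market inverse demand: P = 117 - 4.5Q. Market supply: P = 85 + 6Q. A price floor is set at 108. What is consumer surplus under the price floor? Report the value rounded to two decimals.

Free-market equilibrium: 117 - 4.5Q = 85 + 6Q gives Q* = 3.0476, P* = 103.2857.
At the floor price 108, quantity demanded is (117 - 108)/4.5 = 2; demand is the short side, so Q = 2 trades at P = 108.
CS is the triangle under demand above 108: (1/2)(2)(117 - 108) = 9.

9.00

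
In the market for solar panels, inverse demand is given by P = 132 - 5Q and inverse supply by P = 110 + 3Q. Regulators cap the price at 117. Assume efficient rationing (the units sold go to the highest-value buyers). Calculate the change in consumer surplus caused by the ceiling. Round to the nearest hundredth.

2.48

Without the control, 132 - 5Q = 110 + 3Q so Q* = 2.75 and P* = 118.25.
At P = 117, sellers supply (117 - 110)/3 = 2.3333 while buyers want more, so the quantity traded is 2.3333 at price 117.
CS goes from (1/2)(2.75)(13.75) = 18.9062 to 21.3889 (computed as (132 - 117)(2.3333) - (1/2)(5)(2.3333)^2), a change of 2.4826.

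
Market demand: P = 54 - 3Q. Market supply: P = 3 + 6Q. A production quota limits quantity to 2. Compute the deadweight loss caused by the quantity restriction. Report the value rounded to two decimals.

Without the quota, 54 - 3Q = 3 + 6Q gives Q* = 5.6667.
At Q = 2 the demand price is 54 - 3(2) = 48 and the supply price is 3 + 6(2) = 15.
DWL = (1/2)(gap between curves at 2) x (Q* - 2) = (1/2)(33)(3.6667) = 60.5.

60.50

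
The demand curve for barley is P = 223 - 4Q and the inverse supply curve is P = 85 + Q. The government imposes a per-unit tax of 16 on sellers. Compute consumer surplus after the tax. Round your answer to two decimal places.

1190.72

Without the tax, 223 - 4Q = 85 + Q so Q* = 27.6 and P* = 112.6.
A tax on sellers shifts supply up by 16: 223 - 4Q = 85 + Q + 16, so Q_t = 24.4. Buyers pay P_b = 125.4; sellers receive P_s = P_b - 16 = 109.4.
Consumer surplus is the triangle under demand above P_b: (1/2)(24.4)(223 - 125.4) = 1190.72.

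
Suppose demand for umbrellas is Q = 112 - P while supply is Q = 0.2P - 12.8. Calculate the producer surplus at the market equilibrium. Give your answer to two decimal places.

Rewriting demand in inverse form: P = 112 - Q.
Rewriting supply in inverse form: P = 64 + 5Q.
Setting demand equal to supply, 48 = 6Q, so Q* = 8 and P* = 104.
PS is the area between P* and the supply curve from 0 to Q*: (1/2)(8)(40) = 160.

160.00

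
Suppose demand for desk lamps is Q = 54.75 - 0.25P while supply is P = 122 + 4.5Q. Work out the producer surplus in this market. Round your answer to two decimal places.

Rewriting demand in inverse form: P = 219 - 4Q.
Setting demand equal to supply, 97 = 8.5Q, so Q* = 11.4118 and P* = 173.3529.
Producer surplus is the triangle above supply below P*: (1/2)(11.4118)(173.3529 - 122) = (1/2)(11.4118)(51.3529) = 293.0138.

293.01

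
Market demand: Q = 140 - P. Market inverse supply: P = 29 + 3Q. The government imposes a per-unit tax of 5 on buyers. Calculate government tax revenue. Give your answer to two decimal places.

Rewriting demand in inverse form: P = 140 - Q.
Pre-tax equilibrium: 140 - Q = 29 + 3Q gives Q* = 27.75, P* = 112.25.
With the tax, buyers' net willingness to pay falls by 5: (140 - 5) - Q = 29 + 3Q, so Q_t = 26.5. Buyers pay P_b = 113.5; sellers receive P_s = P_b - 5 = 108.5.
Revenue is the tax times quantity traded: 5 x 26.5 = 132.5.

132.50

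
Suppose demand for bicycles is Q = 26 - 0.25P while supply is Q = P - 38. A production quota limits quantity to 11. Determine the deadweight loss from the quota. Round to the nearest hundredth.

Rewriting demand in inverse form: P = 104 - 4Q.
Rewriting supply in inverse form: P = 38 + Q.
Unrestricted equilibrium: Q* = (104 - 38)/(4 + 1) = 13.2.
At Q = 11 the demand price is 104 - 4(11) = 60 and the supply price is 38 + (11) = 49.
Deadweight loss is the triangle between the curves from 11 to 13.2: (1/2)(60 - 49)(13.2 - 11) = 12.1.

12.10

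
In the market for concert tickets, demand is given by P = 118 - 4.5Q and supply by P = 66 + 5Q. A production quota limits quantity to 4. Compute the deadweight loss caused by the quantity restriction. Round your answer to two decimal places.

Without the quota, 118 - 4.5Q = 66 + 5Q gives Q* = 5.4737.
At Q = 4 the demand price is 118 - 4.5(4) = 100 and the supply price is 66 + 5(4) = 86.
DWL = (1/2)(gap between curves at 4) x (Q* - 4) = (1/2)(14)(1.4737) = 10.3158.

10.32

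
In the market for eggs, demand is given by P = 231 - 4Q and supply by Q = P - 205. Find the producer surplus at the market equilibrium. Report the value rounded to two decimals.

13.52

Rewriting supply in inverse form: P = 205 + Q.
Set 231 - 4Q = 205 + Q, which gives 26 = 5Q, so Q* = 5.2 and P* = 231 - 4(5.2) = 210.2.
The supply curve's price intercept is 205, so PS = (1/2)(Q*)(P* - 205) = (1/2)(5.2)(5.2) = 13.52.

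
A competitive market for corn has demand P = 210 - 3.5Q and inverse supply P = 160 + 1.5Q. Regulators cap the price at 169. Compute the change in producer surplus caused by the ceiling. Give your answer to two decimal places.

-48.00

Free-market equilibrium: 210 - 3.5Q = 160 + 1.5Q gives Q* = 10, P* = 175.
At P = 169, sellers supply (169 - 160)/1.5 = 6 while buyers want more, so the quantity traded is 6 at price 169.
PS goes from (1/2)(10)(15) = 75 to 27 (computed as (169 - 160)(6) - (1/2)(1.5)(6)^2), a change of -48.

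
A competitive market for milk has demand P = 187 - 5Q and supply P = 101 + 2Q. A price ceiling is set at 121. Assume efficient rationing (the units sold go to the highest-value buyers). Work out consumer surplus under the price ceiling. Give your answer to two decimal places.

Free-market equilibrium: 187 - 5Q = 101 + 2Q gives Q* = 12.2857, P* = 125.5714.
At the ceiling price 121, quantity supplied is (121 - 101)/2 = 10; supply is the short side, so Q = 10 trades at P = 121.
The demand price at Q = 10 is 137. CS is the trapezoid between demand and 121 over [0, 10]: (1/2)[(187 - 121) + (137 - 121)](10) = 410.

410.00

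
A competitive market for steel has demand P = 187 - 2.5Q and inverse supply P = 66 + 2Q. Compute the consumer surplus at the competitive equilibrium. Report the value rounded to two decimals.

903.77

Equilibrium: 187 - 2.5Q = 66 + 2Q, so Q* = 26.8889 and P* = 119.7778.
Consumer surplus is the triangle under demand above P*: (1/2)(26.8889)(187 - 119.7778) = (1/2)(26.8889)(67.2222) = 903.7654.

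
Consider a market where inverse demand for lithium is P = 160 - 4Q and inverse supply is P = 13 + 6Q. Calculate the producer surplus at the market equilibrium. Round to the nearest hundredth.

648.27

Setting demand equal to supply, 147 = 10Q, so Q* = 14.7 and P* = 101.2.
The supply curve's price intercept is 13, so PS = (1/2)(Q*)(P* - 13) = (1/2)(14.7)(88.2) = 648.27.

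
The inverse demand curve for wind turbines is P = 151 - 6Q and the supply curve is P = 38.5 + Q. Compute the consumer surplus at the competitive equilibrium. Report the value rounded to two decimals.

774.87

Setting demand equal to supply, 112.5 = 7Q, so Q* = 16.0714 and P* = 54.5714.
Consumer surplus is the triangle under demand above P*: (1/2)(16.0714)(151 - 54.5714) = (1/2)(16.0714)(96.4286) = 774.8724.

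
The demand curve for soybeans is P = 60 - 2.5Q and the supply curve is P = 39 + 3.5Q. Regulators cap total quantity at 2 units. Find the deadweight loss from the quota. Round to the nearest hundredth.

6.75

Unrestricted equilibrium: Q* = (60 - 39)/(2.5 + 3.5) = 3.5.
At Q = 2 the demand price is 60 - 2.5(2) = 55 and the supply price is 39 + 3.5(2) = 46.
DWL = (1/2)(gap between curves at 2) x (Q* - 2) = (1/2)(9)(1.5) = 6.75.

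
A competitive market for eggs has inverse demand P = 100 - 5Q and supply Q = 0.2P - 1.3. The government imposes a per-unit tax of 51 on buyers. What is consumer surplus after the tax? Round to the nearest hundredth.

45.16

Rewriting supply in inverse form: P = 6.5 + 5Q.
Pre-tax equilibrium: 100 - 5Q = 6.5 + 5Q gives Q* = 9.35, P* = 53.25.
With the tax, buyers' net willingness to pay falls by 51: (100 - 51) - 5Q = 6.5 + 5Q, so Q_t = 4.25. Buyers pay P_b = 78.75; sellers receive P_s = P_b - 51 = 27.75.
Consumer surplus is the triangle under demand above P_b: (1/2)(4.25)(100 - 78.75) = 45.1562.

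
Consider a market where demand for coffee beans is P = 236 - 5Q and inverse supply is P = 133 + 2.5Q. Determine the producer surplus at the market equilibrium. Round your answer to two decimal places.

235.76

Setting demand equal to supply, 103 = 7.5Q, so Q* = 13.7333 and P* = 167.3333.
The supply curve's price intercept is 133, so PS = (1/2)(Q*)(P* - 133) = (1/2)(13.7333)(34.3333) = 235.7556.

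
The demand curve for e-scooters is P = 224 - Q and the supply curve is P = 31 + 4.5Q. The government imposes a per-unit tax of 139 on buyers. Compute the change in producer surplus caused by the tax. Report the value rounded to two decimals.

Without the tax, 224 - Q = 31 + 4.5Q so Q* = 35.0909 and P* = 188.9091.
With the tax, buyers' net willingness to pay falls by 139: (224 - 139) - Q = 31 + 4.5Q, so Q_t = 9.8182. Buyers pay P_b = 214.1818; sellers receive P_s = P_b - 139 = 75.1818.
PS falls from (1/2)(35.0909)(157.9091) = 2770.5868 to (1/2)(9.8182)(44.1818) = 216.8926, a change of -2553.6942.

-2553.69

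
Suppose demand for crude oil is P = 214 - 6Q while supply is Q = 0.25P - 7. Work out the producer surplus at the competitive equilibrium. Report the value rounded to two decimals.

691.92

Rewriting supply in inverse form: P = 28 + 4Q.
Equilibrium: 214 - 6Q = 28 + 4Q, so Q* = 18.6 and P* = 102.4.
Producer surplus is the triangle above supply below P*: (1/2)(18.6)(102.4 - 28) = (1/2)(18.6)(74.4) = 691.92.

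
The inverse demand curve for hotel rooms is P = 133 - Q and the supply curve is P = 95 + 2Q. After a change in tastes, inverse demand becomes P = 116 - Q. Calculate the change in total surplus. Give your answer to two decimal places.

Initial equilibrium: Q_0 = 12.6667, P_0 = 120.3333; CS_0 = (1/2)(12.6667)(12.6667) = 80.2222, PS_0 = (1/2)(12.6667)(25.3333) = 160.4444.
New equilibrium: 116 - Q = 95 + 2Q gives Q_1 = 7, P_1 = 109; CS_1 = 24.5, PS_1 = 49.
Change in total surplus = (24.5 + 49) - (80.2222 + 160.4444) = -167.1667.

-167.17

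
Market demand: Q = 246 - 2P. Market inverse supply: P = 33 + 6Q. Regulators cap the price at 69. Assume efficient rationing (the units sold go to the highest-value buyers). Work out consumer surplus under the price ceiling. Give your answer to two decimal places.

Rewriting demand in inverse form: P = 123 - 0.5Q.
Free-market equilibrium: 123 - 0.5Q = 33 + 6Q gives Q* = 13.8462, P* = 116.0769.
At P = 69, sellers supply (69 - 33)/6 = 6 while buyers want more, so the quantity traded is 6 at price 69.
The demand price at Q = 6 is 120. CS is the trapezoid between demand and 69 over [0, 6]: (1/2)[(123 - 69) + (120 - 69)](6) = 315.

315.00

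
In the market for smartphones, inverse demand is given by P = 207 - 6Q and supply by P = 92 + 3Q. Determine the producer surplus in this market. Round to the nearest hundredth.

244.91

Setting demand equal to supply, 115 = 9Q, so Q* = 12.7778 and P* = 130.3333.
PS is the area between P* and the supply curve from 0 to Q*: (1/2)(12.7778)(38.3333) = 244.9074.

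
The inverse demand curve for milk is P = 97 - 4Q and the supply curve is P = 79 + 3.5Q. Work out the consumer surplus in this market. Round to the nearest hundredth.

Set 97 - 4Q = 79 + 3.5Q, which gives 18 = 7.5Q, so Q* = 2.4 and P* = 97 - 4(2.4) = 87.4.
Consumer surplus is the triangle under demand above P*: (1/2)(2.4)(97 - 87.4) = (1/2)(2.4)(9.6) = 11.52.

11.52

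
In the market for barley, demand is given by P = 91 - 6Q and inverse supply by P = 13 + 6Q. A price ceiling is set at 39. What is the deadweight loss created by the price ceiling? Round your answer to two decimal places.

28.17

Free-market equilibrium: 91 - 6Q = 13 + 6Q gives Q* = 6.5, P* = 52.
At P = 39, sellers supply (39 - 13)/6 = 4.3333 while buyers want more, so the quantity traded is 4.3333 at price 39.
The lost-trades triangle has base Q* - 4.3333 = 2.1667 and height equal to the gap between the curves at Q = 4.3333, which is 65 - 39 = 26. DWL = (1/2)(2.1667)(26) = 28.1667.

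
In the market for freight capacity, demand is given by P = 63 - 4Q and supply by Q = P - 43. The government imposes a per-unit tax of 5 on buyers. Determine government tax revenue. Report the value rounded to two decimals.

Rewriting supply in inverse form: P = 43 + Q.
Without the tax, 63 - 4Q = 43 + Q so Q* = 4 and P* = 47.
With the tax, buyers' net willingness to pay falls by 5: (63 - 5) - 4Q = 43 + Q, so Q_t = 3. Buyers pay P_b = 51; sellers receive P_s = P_b - 5 = 46.
Tax revenue = t x Q_t = 5 x 3 = 15.

15.00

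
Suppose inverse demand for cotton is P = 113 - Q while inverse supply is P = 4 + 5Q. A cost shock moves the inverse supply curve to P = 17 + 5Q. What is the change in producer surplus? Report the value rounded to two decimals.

-185.07

Initial equilibrium: Q_0 = 18.1667, P_0 = 94.8333; CS_0 = (1/2)(18.1667)(18.1667) = 165.0139, PS_0 = (1/2)(18.1667)(90.8333) = 825.0694.
New equilibrium: 113 - Q = 17 + 5Q gives Q_1 = 16, P_1 = 97; CS_1 = 128, PS_1 = 640.
Change in producer surplus = 640 - 825.0694 = -185.0694.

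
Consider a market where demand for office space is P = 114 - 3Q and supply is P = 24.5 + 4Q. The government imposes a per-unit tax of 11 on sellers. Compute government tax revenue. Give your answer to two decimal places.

Without the tax, 114 - 3Q = 24.5 + 4Q so Q* = 12.7857 and P* = 75.6429.
With the tax, sellers need 11 more per unit: 114 - 3Q = 24.5 + 4Q + 11, so Q_t = 11.2143. Buyers pay P_b = 80.3571; sellers receive P_s = P_b - 11 = 69.3571.
Tax revenue = t x Q_t = 11 x 11.2143 = 123.3571.

123.36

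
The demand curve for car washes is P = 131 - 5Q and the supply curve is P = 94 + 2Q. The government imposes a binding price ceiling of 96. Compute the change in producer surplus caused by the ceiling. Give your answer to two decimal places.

-26.94

Free-market equilibrium: 131 - 5Q = 94 + 2Q gives Q* = 5.2857, P* = 104.5714.
At the ceiling price 96, quantity supplied is (96 - 94)/2 = 1; supply is the short side, so Q = 1 trades at P = 96.
PS goes from (1/2)(5.2857)(10.5714) = 27.9388 to 1 (computed as (96 - 94)(1) - (1/2)(2)(1)^2), a change of -26.9388.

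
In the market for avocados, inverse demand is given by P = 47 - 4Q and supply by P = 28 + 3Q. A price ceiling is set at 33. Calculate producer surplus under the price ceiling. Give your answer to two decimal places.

4.17

Without the control, 47 - 4Q = 28 + 3Q so Q* = 2.7143 and P* = 36.1429.
At P = 33, sellers supply (33 - 28)/3 = 1.6667 while buyers want more, so the quantity traded is 1.6667 at price 33.
PS is the triangle above supply below 33: (1/2)(1.6667)(33 - 28) = 4.1667.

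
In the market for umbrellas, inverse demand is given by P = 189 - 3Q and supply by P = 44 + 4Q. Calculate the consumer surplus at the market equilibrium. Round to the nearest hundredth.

643.62

Set 189 - 3Q = 44 + 4Q, which gives 145 = 7Q, so Q* = 20.7143 and P* = 189 - 3(20.7143) = 126.8571.
The demand choke price is 189, so CS = (1/2)(Q*)(189 - P*) = (1/2)(20.7143)(62.1429) = 643.6224.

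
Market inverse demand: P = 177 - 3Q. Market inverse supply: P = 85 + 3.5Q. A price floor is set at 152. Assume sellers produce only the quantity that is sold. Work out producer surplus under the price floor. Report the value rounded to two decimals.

Without the control, 177 - 3Q = 85 + 3.5Q so Q* = 14.1538 and P* = 134.5385.
At P = 152, buyers demand (177 - 152)/3 = 8.3333 while sellers would supply more, so the quantity traded is 8.3333 at price 152.
The supply price at Q = 8.3333 is 114.1667. PS is the trapezoid between 152 and supply over [0, 8.3333]: (1/2)[(152 - 85) + (152 - 114.1667)](8.3333) = 436.8056.

436.81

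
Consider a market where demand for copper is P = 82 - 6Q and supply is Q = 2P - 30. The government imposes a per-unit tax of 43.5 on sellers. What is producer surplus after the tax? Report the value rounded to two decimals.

Rewriting supply in inverse form: P = 15 + 0.5Q.
Pre-tax equilibrium: 82 - 6Q = 15 + 0.5Q gives Q* = 10.3077, P* = 20.1538.
A tax on sellers shifts supply up by 43.5: 82 - 6Q = 15 + 0.5Q + 43.5, so Q_t = 3.6154. Buyers pay P_b = 60.3077; sellers receive P_s = P_b - 43.5 = 16.8077.
Producer surplus is the triangle above supply below P_s: (1/2)(3.6154)(16.8077 - 15) = 3.2678.

3.27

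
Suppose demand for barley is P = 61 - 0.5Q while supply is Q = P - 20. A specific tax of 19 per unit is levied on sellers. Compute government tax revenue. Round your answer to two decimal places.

278.67

Rewriting supply in inverse form: P = 20 + Q.
Without the tax, 61 - 0.5Q = 20 + Q so Q* = 27.3333 and P* = 47.3333.
A tax on sellers shifts supply up by 19: 61 - 0.5Q = 20 + Q + 19, so Q_t = 14.6667. Buyers pay P_b = 53.6667; sellers receive P_s = P_b - 19 = 34.6667.
Revenue is the tax times quantity traded: 19 x 14.6667 = 278.6667.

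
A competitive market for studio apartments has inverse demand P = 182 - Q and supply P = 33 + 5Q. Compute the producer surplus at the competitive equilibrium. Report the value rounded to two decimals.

Equilibrium: 182 - Q = 33 + 5Q, so Q* = 24.8333 and P* = 157.1667.
Producer surplus is the triangle above supply below P*: (1/2)(24.8333)(157.1667 - 33) = (1/2)(24.8333)(124.1667) = 1541.7361.

1541.74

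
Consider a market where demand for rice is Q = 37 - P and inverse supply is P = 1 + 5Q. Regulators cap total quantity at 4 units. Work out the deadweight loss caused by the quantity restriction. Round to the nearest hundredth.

12.00

Rewriting demand in inverse form: P = 37 - Q.
Unrestricted equilibrium: Q* = (37 - 1)/(1 + 5) = 6.
At Q = 4 the demand price is 37 - (4) = 33 and the supply price is 1 + 5(4) = 21.
Deadweight loss is the triangle between the curves from 4 to 6: (1/2)(33 - 21)(6 - 4) = 12.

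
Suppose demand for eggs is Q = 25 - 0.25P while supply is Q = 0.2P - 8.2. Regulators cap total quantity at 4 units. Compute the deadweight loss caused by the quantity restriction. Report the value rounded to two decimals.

Rewriting demand in inverse form: P = 100 - 4Q.
Rewriting supply in inverse form: P = 41 + 5Q.
Unrestricted equilibrium: Q* = (100 - 41)/(4 + 5) = 6.5556.
At Q = 4 the demand price is 100 - 4(4) = 84 and the supply price is 41 + 5(4) = 61.
DWL = (1/2)(gap between curves at 4) x (Q* - 4) = (1/2)(23)(2.5556) = 29.3889.

29.39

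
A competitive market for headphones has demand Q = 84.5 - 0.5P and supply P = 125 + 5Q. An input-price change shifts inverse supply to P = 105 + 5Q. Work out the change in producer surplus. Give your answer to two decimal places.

110.20

Rewriting demand in inverse form: P = 169 - 2Q.
Initial equilibrium: Q_0 = 6.2857, P_0 = 156.4286; CS_0 = (1/2)(6.2857)(12.5714) = 39.5102, PS_0 = (1/2)(6.2857)(31.4286) = 98.7755.
New equilibrium: 169 - 2Q = 105 + 5Q gives Q_1 = 9.1429, P_1 = 150.7143; CS_1 = 83.5918, PS_1 = 208.9796.
Change in producer surplus = 208.9796 - 98.7755 = 110.2041.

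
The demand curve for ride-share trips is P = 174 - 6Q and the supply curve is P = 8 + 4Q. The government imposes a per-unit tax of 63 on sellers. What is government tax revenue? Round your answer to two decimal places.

Pre-tax equilibrium: 174 - 6Q = 8 + 4Q gives Q* = 16.6, P* = 74.4.
With the tax, sellers need 63 more per unit: 174 - 6Q = 8 + 4Q + 63, so Q_t = 10.3. Buyers pay P_b = 112.2; sellers receive P_s = P_b - 63 = 49.2.
Revenue is the tax times quantity traded: 63 x 10.3 = 648.9.

648.90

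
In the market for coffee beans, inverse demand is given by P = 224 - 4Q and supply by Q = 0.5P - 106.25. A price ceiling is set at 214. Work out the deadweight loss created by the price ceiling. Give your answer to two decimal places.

4.08

Rewriting supply in inverse form: P = 212.5 + 2Q.
Without the control, 224 - 4Q = 212.5 + 2Q so Q* = 1.9167 and P* = 216.3333.
At the ceiling price 214, quantity supplied is (214 - 212.5)/2 = 0.75; supply is the short side, so Q = 0.75 trades at P = 214.
The lost-trades triangle has base Q* - 0.75 = 1.1667 and height equal to the gap between the curves at Q = 0.75, which is 221 - 214 = 7. DWL = (1/2)(1.1667)(7) = 4.0833.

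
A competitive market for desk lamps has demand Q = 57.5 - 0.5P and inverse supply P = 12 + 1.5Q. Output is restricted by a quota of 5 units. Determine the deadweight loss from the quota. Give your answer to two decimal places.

1044.32

Rewriting demand in inverse form: P = 115 - 2Q.
Unrestricted equilibrium: Q* = (115 - 12)/(2 + 1.5) = 29.4286.
At Q = 5 the demand price is 115 - 2(5) = 105 and the supply price is 12 + 1.5(5) = 19.5.
DWL = (1/2)(gap between curves at 5) x (Q* - 5) = (1/2)(85.5)(24.4286) = 1044.3214.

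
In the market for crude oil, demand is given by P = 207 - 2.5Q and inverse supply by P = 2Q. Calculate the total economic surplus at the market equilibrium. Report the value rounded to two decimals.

4761.00

Equilibrium: 207 - 2.5Q = 2Q, so Q* = 46 and P* = 92.
CS = (1/2)(46)(115) = 2645 and PS = (1/2)(46)(92) = 2116, so total surplus = 4761.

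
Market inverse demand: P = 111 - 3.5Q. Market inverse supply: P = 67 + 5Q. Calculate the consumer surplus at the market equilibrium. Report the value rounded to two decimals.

46.89

Setting demand equal to supply, 44 = 8.5Q, so Q* = 5.1765 and P* = 92.8824.
CS is the area between the demand curve and P* from 0 to Q*: (1/2)(5.1765)(18.1176) = 46.8927.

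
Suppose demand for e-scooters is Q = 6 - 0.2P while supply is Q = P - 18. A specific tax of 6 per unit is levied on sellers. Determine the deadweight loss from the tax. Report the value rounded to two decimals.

Rewriting demand in inverse form: P = 30 - 5Q.
Rewriting supply in inverse form: P = 18 + Q.
Without the tax, 30 - 5Q = 18 + Q so Q* = 2 and P* = 20.
A tax on sellers shifts supply up by 6: 30 - 5Q = 18 + Q + 6, so Q_t = 1. Buyers pay P_b = 25; sellers receive P_s = P_b - 6 = 19.
The welfare triangle lost has base Q* - Q_t = 1 and height t = 6, so DWL = (1/2)(1)(6) = 3.

3.00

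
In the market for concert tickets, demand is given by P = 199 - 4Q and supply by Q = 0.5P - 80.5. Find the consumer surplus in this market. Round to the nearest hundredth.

Rewriting supply in inverse form: P = 161 + 2Q.
Set 199 - 4Q = 161 + 2Q, which gives 38 = 6Q, so Q* = 6.3333 and P* = 199 - 4(6.3333) = 173.6667.
Consumer surplus is the triangle under demand above P*: (1/2)(6.3333)(199 - 173.6667) = (1/2)(6.3333)(25.3333) = 80.2222.

80.22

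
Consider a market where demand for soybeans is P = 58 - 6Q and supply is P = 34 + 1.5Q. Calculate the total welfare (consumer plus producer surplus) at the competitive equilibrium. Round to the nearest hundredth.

38.40

Setting demand equal to supply, 24 = 7.5Q, so Q* = 3.2 and P* = 38.8.
Total surplus is the full triangle between the curves from 0 to Q*: (1/2)(3.2)(58 - 34) = 38.4.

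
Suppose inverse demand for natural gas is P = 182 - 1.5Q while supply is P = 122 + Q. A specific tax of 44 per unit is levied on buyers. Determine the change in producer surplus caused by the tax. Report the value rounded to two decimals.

Without the tax, 182 - 1.5Q = 122 + Q so Q* = 24 and P* = 146.
A tax on buyers shifts demand down by 44: (182 - 44) - 1.5Q = 122 + Q, so Q_t = 6.4. Buyers pay P_b = 172.4; sellers receive P_s = P_b - 44 = 128.4.
Producers lose the trapezoid between P_s and P* out to Q_t plus the triangle from Q_t to Q*: change in PS = 20.48 - 288 = -267.52.

-267.52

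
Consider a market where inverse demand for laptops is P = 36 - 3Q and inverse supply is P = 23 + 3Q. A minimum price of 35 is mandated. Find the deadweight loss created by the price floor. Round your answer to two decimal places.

10.08

Without the control, 36 - 3Q = 23 + 3Q so Q* = 2.1667 and P* = 29.5.
At the floor price 35, quantity demanded is (36 - 35)/3 = 0.3333; demand is the short side, so Q = 0.3333 trades at P = 35.
The lost-trades triangle has base Q* - 0.3333 = 1.8333 and height equal to the gap between the curves at Q = 0.3333, which is 35 - 24 = 11. DWL = (1/2)(1.8333)(11) = 10.0833.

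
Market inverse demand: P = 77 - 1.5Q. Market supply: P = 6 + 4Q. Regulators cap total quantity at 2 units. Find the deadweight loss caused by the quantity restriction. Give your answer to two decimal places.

327.27

Without the quota, 77 - 1.5Q = 6 + 4Q gives Q* = 12.9091.
At Q = 2 the demand price is 77 - 1.5(2) = 74 and the supply price is 6 + 4(2) = 14.
DWL = (1/2)(gap between curves at 2) x (Q* - 2) = (1/2)(60)(10.9091) = 327.2727.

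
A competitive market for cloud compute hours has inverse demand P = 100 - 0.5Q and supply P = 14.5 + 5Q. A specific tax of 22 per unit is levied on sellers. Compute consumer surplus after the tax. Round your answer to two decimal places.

Without the tax, 100 - 0.5Q = 14.5 + 5Q so Q* = 15.5455 and P* = 92.2273.
With the tax, sellers need 22 more per unit: 100 - 0.5Q = 14.5 + 5Q + 22, so Q_t = 11.5455. Buyers pay P_b = 94.2273; sellers receive P_s = P_b - 22 = 72.2273.
CS = (1/2)(Q_t)(100 - P_b) = (1/2)(11.5455)(5.7727) = 33.3244.

33.32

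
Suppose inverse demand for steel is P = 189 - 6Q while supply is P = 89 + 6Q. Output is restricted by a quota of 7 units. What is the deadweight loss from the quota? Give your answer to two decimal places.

10.67

Without the quota, 189 - 6Q = 89 + 6Q gives Q* = 8.3333.
At Q = 7 the demand price is 189 - 6(7) = 147 and the supply price is 89 + 6(7) = 131.
DWL = (1/2)(gap between curves at 7) x (Q* - 7) = (1/2)(16)(1.3333) = 10.6667.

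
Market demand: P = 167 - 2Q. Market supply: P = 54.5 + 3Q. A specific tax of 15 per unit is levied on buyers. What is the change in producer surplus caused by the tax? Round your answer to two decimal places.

Without the tax, 167 - 2Q = 54.5 + 3Q so Q* = 22.5 and P* = 122.
With the tax, buyers' net willingness to pay falls by 15: (167 - 15) - 2Q = 54.5 + 3Q, so Q_t = 19.5. Buyers pay P_b = 128; sellers receive P_s = P_b - 15 = 113.
Producers lose the trapezoid between P_s and P* out to Q_t plus the triangle from Q_t to Q*: change in PS = 570.375 - 759.375 = -189.

-189.00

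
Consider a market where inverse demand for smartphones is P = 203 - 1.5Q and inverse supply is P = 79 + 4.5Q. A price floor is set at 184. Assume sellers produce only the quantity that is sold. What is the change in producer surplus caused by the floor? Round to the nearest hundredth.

Free-market equilibrium: 203 - 1.5Q = 79 + 4.5Q gives Q* = 20.6667, P* = 172.
At P = 184, buyers demand (203 - 184)/1.5 = 12.6667 while sellers would supply more, so the quantity traded is 12.6667 at price 184.
PS goes from (1/2)(20.6667)(93) = 961 to 969 (computed as (184 - 79)(12.6667) - (1/2)(4.5)(12.6667)^2), a change of 8.

8.00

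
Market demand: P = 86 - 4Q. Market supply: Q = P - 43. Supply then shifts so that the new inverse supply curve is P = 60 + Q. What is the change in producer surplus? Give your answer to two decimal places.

Rewriting supply in inverse form: P = 43 + Q.
Initial equilibrium: Q_0 = 8.6, P_0 = 51.6; CS_0 = (1/2)(8.6)(34.4) = 147.92, PS_0 = (1/2)(8.6)(8.6) = 36.98.
New equilibrium: 86 - 4Q = 60 + Q gives Q_1 = 5.2, P_1 = 65.2; CS_1 = 54.08, PS_1 = 13.52.
Change in producer surplus = 13.52 - 36.98 = -23.46.

-23.46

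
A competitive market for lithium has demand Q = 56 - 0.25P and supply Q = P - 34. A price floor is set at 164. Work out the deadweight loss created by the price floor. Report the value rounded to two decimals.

Rewriting demand in inverse form: P = 224 - 4Q.
Rewriting supply in inverse form: P = 34 + Q.
Free-market equilibrium: 224 - 4Q = 34 + Q gives Q* = 38, P* = 72.
At P = 164, buyers demand (224 - 164)/4 = 15 while sellers would supply more, so the quantity traded is 15 at price 164.
The lost-trades triangle has base Q* - 15 = 23 and height equal to the gap between the curves at Q = 15, which is 164 - 49 = 115. DWL = (1/2)(23)(115) = 1322.5.

1322.50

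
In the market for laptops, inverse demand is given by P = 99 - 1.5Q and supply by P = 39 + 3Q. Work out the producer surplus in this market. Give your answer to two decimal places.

266.67

Equilibrium: 99 - 1.5Q = 39 + 3Q, so Q* = 13.3333 and P* = 79.
The supply curve's price intercept is 39, so PS = (1/2)(Q*)(P* - 39) = (1/2)(13.3333)(40) = 266.6667.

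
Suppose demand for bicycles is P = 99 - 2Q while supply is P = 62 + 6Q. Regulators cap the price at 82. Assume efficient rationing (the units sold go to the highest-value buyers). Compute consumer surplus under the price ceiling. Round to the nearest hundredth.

Without the control, 99 - 2Q = 62 + 6Q so Q* = 4.625 and P* = 89.75.
At the ceiling price 82, quantity supplied is (82 - 62)/6 = 3.3333; supply is the short side, so Q = 3.3333 trades at P = 82.
The demand price at Q = 3.3333 is 92.3333. CS is the trapezoid between demand and 82 over [0, 3.3333]: (1/2)[(99 - 82) + (92.3333 - 82)](3.3333) = 45.5556.

45.56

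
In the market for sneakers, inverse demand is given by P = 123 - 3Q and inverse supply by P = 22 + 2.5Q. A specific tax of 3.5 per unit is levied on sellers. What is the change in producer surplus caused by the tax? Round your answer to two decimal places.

Pre-tax equilibrium: 123 - 3Q = 22 + 2.5Q gives Q* = 18.3636, P* = 67.9091.
With the tax, sellers need 3.5 more per unit: 123 - 3Q = 22 + 2.5Q + 3.5, so Q_t = 17.7273. Buyers pay P_b = 69.8182; sellers receive P_s = P_b - 3.5 = 66.3182.
Producers lose the trapezoid between P_s and P* out to Q_t plus the triangle from Q_t to Q*: change in PS = 392.8202 - 421.5289 = -28.7087.

-28.71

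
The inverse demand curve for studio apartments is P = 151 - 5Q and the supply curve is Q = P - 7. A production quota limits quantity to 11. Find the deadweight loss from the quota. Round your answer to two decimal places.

Rewriting supply in inverse form: P = 7 + Q.
Without the quota, 151 - 5Q = 7 + Q gives Q* = 24.
At Q = 11 the demand price is 151 - 5(11) = 96 and the supply price is 7 + (11) = 18.
DWL = (1/2)(gap between curves at 11) x (Q* - 11) = (1/2)(78)(13) = 507.

507.00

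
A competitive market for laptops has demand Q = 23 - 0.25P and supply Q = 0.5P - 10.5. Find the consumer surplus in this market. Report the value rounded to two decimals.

280.06

Rewriting demand in inverse form: P = 92 - 4Q.
Rewriting supply in inverse form: P = 21 + 2Q.
Equilibrium: 92 - 4Q = 21 + 2Q, so Q* = 11.8333 and P* = 44.6667.
CS is the area between the demand curve and P* from 0 to Q*: (1/2)(11.8333)(47.3333) = 280.0556.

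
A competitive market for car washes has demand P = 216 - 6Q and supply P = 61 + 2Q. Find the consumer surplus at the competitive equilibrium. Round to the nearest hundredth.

Equilibrium: 216 - 6Q = 61 + 2Q, so Q* = 19.375 and P* = 99.75.
Consumer surplus is the triangle under demand above P*: (1/2)(19.375)(216 - 99.75) = (1/2)(19.375)(116.25) = 1126.1719.

1126.17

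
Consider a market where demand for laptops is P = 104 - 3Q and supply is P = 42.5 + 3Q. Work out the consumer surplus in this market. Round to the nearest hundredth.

Equilibrium: 104 - 3Q = 42.5 + 3Q, so Q* = 10.25 and P* = 73.25.
CS is the area between the demand curve and P* from 0 to Q*: (1/2)(10.25)(30.75) = 157.5938.

157.59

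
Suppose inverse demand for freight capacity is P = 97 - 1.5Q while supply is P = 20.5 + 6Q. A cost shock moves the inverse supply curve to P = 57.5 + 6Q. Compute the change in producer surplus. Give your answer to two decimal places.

Initial equilibrium: Q_0 = 10.2, P_0 = 81.7; CS_0 = (1/2)(10.2)(15.3) = 78.03, PS_0 = (1/2)(10.2)(61.2) = 312.12.
New equilibrium: 97 - 1.5Q = 57.5 + 6Q gives Q_1 = 5.2667, P_1 = 89.1; CS_1 = 20.8033, PS_1 = 83.2133.
Change in producer surplus = 83.2133 - 312.12 = -228.9067.

-228.91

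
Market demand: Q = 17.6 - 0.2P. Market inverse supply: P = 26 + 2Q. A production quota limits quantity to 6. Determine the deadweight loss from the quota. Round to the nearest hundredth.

28.57

Rewriting demand in inverse form: P = 88 - 5Q.
Unrestricted equilibrium: Q* = (88 - 26)/(5 + 2) = 8.8571.
At Q = 6 the demand price is 88 - 5(6) = 58 and the supply price is 26 + 2(6) = 38.
Deadweight loss is the triangle between the curves from 6 to 8.8571: (1/2)(58 - 38)(8.8571 - 6) = 28.5714.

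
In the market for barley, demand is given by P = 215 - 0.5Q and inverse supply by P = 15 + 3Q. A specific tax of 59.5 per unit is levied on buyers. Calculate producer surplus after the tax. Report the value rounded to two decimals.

2417.17

Pre-tax equilibrium: 215 - 0.5Q = 15 + 3Q gives Q* = 57.1429, P* = 186.4286.
With the tax, buyers' net willingness to pay falls by 59.5: (215 - 59.5) - 0.5Q = 15 + 3Q, so Q_t = 40.1429. Buyers pay P_b = 194.9286; sellers receive P_s = P_b - 59.5 = 135.4286.
Producer surplus is the triangle above supply below P_s: (1/2)(40.1429)(135.4286 - 15) = 2417.1735.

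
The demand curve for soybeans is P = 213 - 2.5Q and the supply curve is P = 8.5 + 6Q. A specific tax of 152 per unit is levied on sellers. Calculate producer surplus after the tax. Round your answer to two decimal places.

Without the tax, 213 - 2.5Q = 8.5 + 6Q so Q* = 24.0588 and P* = 152.8529.
A tax on sellers shifts supply up by 152: 213 - 2.5Q = 8.5 + 6Q + 152, so Q_t = 6.1765. Buyers pay P_b = 197.5588; sellers receive P_s = P_b - 152 = 45.5588.
PS = (1/2)(Q_t)(P_s - 8.5) = (1/2)(6.1765)(37.0588) = 114.4464.

114.45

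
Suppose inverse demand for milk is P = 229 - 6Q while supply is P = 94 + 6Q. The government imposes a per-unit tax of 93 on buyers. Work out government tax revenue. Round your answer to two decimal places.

325.50

Without the tax, 229 - 6Q = 94 + 6Q so Q* = 11.25 and P* = 161.5.
A tax on buyers shifts demand down by 93: (229 - 93) - 6Q = 94 + 6Q, so Q_t = 3.5. Buyers pay P_b = 208; sellers receive P_s = P_b - 93 = 115.
Revenue is the tax times quantity traded: 93 x 3.5 = 325.5.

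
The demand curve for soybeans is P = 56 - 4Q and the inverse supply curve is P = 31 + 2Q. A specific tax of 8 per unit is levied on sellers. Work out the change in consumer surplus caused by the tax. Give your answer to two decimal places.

Without the tax, 56 - 4Q = 31 + 2Q so Q* = 4.1667 and P* = 39.3333.
With the tax, sellers need 8 more per unit: 56 - 4Q = 31 + 2Q + 8, so Q_t = 2.8333. Buyers pay P_b = 44.6667; sellers receive P_s = P_b - 8 = 36.6667.
Consumers lose the trapezoid between P* and P_b out to Q_t plus the triangle from Q_t to Q*: change in CS = 16.0556 - 34.7222 = -18.6667.

-18.67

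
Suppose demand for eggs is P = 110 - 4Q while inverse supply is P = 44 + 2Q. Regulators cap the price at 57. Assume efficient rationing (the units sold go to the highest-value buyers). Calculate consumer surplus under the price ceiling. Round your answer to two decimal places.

260.00

Without the control, 110 - 4Q = 44 + 2Q so Q* = 11 and P* = 66.
At P = 57, sellers supply (57 - 44)/2 = 6.5 while buyers want more, so the quantity traded is 6.5 at price 57.
The demand price at Q = 6.5 is 84. CS is the trapezoid between demand and 57 over [0, 6.5]: (1/2)[(110 - 57) + (84 - 57)](6.5) = 260.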